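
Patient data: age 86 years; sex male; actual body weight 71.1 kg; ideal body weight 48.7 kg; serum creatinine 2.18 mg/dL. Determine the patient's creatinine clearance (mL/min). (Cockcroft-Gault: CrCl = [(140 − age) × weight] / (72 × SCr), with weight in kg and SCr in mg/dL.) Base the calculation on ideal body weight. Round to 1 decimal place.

CrCl = (140 − 86) × 48.7 / (72 × 2.18) = 2629.8 / 156.96 ≈ 16.8 mL/min

16.8 mL/min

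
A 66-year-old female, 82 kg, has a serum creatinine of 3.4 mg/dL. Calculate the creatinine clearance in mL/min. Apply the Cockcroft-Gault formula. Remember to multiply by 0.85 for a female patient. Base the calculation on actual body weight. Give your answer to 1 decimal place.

21.1 mL/min

CrCl = (140 − 66) × 82 / (72 × 3.4) × 0.85 = 6068.0 / 244.80 × 0.85 ≈ 21.1 mL/min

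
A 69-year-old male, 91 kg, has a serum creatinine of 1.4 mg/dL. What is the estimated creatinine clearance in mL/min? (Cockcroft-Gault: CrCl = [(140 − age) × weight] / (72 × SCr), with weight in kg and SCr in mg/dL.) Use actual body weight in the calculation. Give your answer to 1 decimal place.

64.1 mL/min

CrCl = (140 − 69) × 91 / (72 × 1.4) = 6461.0 / 100.80 ≈ 64.1 mL/min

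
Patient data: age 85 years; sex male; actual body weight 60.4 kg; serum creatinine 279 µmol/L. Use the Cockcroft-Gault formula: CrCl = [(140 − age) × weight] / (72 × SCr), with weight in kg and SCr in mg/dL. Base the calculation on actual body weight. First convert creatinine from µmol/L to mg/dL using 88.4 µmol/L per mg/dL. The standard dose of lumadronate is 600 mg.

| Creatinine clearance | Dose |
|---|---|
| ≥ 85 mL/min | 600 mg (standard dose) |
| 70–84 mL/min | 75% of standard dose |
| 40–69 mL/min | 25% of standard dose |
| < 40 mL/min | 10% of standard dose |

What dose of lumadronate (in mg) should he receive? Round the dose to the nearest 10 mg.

60 mg

SCr = 279 / 88.4 = 3.156 mg/dL
CrCl = (140 − 85) × 60.4 / (72 × 3.156) = 3322.0 / 227.23 ≈ 14.6 mL/min
CrCl ≈ 15 mL/min → bracket < 40 mL/min.
10% of 600 mg = 60 mg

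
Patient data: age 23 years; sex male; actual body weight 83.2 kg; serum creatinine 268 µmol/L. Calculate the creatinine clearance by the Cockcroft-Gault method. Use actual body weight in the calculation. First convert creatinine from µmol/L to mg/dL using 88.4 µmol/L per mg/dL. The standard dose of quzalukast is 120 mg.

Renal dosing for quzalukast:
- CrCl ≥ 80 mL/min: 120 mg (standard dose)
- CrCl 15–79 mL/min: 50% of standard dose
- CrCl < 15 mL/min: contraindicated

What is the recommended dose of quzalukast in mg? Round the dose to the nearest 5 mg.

60 mg

SCr = 268 / 88.4 = 3.032 mg/dL
CrCl = (140 − 23) × 83.2 / (72 × 3.032) = 9734.4 / 218.30 ≈ 44.6 mL/min
CrCl ≈ 45 mL/min → bracket 15–79 mL/min.
50% of 120 mg = 60 mg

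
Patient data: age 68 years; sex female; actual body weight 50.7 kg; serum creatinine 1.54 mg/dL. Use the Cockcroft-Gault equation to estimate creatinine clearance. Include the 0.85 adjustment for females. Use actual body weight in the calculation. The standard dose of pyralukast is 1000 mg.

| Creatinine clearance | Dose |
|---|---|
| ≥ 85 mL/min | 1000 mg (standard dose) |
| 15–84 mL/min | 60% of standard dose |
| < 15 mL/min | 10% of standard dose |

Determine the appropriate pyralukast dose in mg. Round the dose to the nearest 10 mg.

CrCl = (140 − 68) × 50.7 / (72 × 1.54) × 0.85 = 3650.4 / 110.88 × 0.85 ≈ 28.0 mL/min
CrCl ≈ 28 mL/min → bracket 15–84 mL/min.
60% of 1000 mg = 600 mg

600 mg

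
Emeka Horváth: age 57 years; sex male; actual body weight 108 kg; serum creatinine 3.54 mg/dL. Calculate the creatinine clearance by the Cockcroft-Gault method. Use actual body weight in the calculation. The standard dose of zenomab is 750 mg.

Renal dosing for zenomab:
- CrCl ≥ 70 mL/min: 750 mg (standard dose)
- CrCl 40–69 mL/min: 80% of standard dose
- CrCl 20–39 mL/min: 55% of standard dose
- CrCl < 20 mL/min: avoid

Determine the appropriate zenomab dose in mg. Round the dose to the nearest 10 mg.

CrCl = (140 − 57) × 108 / (72 × 3.54) = 8964.0 / 254.88 ≈ 35.2 mL/min
CrCl ≈ 35 mL/min → bracket 20–39 mL/min.
55% of 750 mg = 412.5 mg → 410 mg

410 mg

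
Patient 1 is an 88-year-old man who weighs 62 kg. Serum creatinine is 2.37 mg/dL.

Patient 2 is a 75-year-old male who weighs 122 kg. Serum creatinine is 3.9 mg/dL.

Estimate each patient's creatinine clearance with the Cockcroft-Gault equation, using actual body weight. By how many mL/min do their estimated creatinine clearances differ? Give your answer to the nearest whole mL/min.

Patient 1: CrCl = (140 − 88) × 62 / (72 × 2.37) = 3224.0 / 170.64 ≈ 18.9 mL/min
Patient 2: CrCl = (140 − 75) × 122 / (72 × 3.9) = 7930.0 / 280.80 ≈ 28.2 mL/min
|18.9 − 28.2| = 9.3 mL/min

9 mL/min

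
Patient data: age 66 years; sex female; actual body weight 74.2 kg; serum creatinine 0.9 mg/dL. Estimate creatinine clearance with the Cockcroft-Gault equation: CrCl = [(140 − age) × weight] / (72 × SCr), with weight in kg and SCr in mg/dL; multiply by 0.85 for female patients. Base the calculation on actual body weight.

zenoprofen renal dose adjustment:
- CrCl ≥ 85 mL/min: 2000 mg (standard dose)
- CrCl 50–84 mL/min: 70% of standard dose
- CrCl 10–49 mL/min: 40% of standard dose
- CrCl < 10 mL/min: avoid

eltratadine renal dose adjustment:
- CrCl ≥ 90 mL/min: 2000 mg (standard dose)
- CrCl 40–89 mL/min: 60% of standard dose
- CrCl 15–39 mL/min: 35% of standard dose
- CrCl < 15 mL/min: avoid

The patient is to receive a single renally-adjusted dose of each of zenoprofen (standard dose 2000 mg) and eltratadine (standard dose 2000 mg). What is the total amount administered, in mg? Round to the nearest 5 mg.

CrCl = (140 − 66) × 74.2 / (72 × 0.9) × 0.85 = 5490.8 / 64.80 × 0.85 ≈ 72.0 mL/min
CrCl ≈ 72 mL/min.
zenoprofen: 50–84 mL/min → 70% of 2000 mg = 1400 mg.
eltratadine: 40–89 mL/min → 60% of 2000 mg = 1200 mg.
Total = 1400 + 1200 = 2600 mg.

2600 mg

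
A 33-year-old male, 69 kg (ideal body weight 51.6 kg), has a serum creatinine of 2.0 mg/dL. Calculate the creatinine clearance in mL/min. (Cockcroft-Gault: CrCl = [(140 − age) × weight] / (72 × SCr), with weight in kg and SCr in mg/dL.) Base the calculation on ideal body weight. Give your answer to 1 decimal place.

CrCl = (140 − 33) × 51.6 / (72 × 2) = 5521.2 / 144.00 ≈ 38.3 mL/min

38.3 mL/min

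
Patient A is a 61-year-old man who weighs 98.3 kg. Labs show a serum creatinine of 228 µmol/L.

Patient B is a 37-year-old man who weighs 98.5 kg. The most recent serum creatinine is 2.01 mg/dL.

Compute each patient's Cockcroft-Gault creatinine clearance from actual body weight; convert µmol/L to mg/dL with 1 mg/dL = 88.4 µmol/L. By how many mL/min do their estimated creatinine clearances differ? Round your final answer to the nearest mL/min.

28 mL/min

Patient A: SCr = 228 / 88.4 = 2.579 mg/dL
Patient A: CrCl = (140 − 61) × 98.3 / (72 × 2.579) = 7765.7 / 185.69 ≈ 41.8 mL/min
Patient B: CrCl = (140 − 37) × 98.5 / (72 × 2.01) = 10145.5 / 144.72 ≈ 70.1 mL/min
|41.8 − 70.1| = 28.3 mL/min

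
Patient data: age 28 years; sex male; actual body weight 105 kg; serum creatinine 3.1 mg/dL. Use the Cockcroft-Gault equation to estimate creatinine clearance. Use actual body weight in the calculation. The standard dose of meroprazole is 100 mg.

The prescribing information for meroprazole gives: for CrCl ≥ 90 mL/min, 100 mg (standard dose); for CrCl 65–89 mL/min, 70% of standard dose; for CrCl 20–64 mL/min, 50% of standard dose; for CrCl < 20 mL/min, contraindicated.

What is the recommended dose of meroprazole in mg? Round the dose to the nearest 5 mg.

50 mg

CrCl = (140 − 28) × 105 / (72 × 3.1) = 11760.0 / 223.20 ≈ 52.7 mL/min
CrCl ≈ 53 mL/min → bracket 20–64 mL/min.
50% of 100 mg = 50 mg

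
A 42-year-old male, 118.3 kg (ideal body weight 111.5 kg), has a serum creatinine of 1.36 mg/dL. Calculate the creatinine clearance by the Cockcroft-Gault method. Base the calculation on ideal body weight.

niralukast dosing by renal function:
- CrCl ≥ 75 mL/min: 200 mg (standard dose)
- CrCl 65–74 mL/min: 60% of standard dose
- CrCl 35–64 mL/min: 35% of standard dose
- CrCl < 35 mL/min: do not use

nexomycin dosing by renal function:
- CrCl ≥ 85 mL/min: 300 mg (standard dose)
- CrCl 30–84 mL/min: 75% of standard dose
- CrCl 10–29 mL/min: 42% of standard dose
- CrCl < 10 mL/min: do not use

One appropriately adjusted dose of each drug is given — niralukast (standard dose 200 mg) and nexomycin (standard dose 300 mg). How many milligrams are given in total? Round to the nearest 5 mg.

500 mg

CrCl = (140 − 42) × 111.5 / (72 × 1.36) = 10927.0 / 97.92 ≈ 111.6 mL/min
CrCl ≈ 112 mL/min.
niralukast: ≥ 75 mL/min → 100% of 200 mg = 200 mg.
nexomycin: ≥ 85 mL/min → 100% of 300 mg = 300 mg.
Total = 200 + 300 = 500 mg.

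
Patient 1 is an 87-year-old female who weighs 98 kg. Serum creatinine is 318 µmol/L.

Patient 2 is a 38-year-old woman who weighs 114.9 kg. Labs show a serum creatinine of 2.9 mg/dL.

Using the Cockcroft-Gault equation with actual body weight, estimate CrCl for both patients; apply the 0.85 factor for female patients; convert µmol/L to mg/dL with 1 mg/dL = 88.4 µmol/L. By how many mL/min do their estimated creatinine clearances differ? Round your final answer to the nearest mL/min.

Patient 1: SCr = 318 / 88.4 = 3.597 mg/dL
Patient 1: CrCl = (140 − 87) × 98 / (72 × 3.597) × 0.85 = 5194.0 / 258.98 × 0.85 ≈ 17.0 mL/min
Patient 2: CrCl = (140 − 38) × 114.9 / (72 × 2.9) × 0.85 = 11719.8 / 208.80 × 0.85 ≈ 47.7 mL/min
|17.0 − 47.7| = 30.7 mL/min

31 mL/min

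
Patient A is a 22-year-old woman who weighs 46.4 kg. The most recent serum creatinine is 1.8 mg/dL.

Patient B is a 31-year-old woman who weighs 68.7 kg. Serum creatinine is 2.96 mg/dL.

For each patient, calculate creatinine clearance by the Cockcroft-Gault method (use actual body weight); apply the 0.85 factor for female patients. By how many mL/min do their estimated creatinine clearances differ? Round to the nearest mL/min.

Patient A: CrCl = (140 − 22) × 46.4 / (72 × 1.8) × 0.85 = 5475.2 / 129.60 × 0.85 ≈ 35.9 mL/min
Patient B: CrCl = (140 − 31) × 68.7 / (72 × 2.96) × 0.85 = 7488.3 / 213.12 × 0.85 ≈ 29.9 mL/min
|35.9 − 29.9| = 6.0 mL/min

6 mL/min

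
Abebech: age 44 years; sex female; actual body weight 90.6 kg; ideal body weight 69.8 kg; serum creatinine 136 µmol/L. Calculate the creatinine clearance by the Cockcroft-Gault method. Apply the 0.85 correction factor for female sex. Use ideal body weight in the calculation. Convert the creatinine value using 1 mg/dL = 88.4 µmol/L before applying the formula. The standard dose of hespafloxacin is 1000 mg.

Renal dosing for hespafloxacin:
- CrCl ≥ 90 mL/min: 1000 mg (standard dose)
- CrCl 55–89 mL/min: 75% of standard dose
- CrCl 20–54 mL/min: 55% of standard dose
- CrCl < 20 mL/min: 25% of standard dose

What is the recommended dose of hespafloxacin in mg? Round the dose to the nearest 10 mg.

SCr = 136 / 88.4 = 1.538 mg/dL
CrCl = (140 − 44) × 69.8 / (72 × 1.538) × 0.85 = 6700.8 / 110.74 × 0.85 ≈ 51.4 mL/min
CrCl ≈ 51 mL/min → bracket 20–54 mL/min.
55% of 1000 mg = 550 mg

550 mg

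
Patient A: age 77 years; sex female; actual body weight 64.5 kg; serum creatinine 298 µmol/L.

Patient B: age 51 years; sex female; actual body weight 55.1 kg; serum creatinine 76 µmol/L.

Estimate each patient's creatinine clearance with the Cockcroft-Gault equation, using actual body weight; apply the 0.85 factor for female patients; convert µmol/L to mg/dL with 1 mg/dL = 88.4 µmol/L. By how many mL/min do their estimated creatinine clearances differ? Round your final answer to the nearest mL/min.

53 mL/min

Patient A: SCr = 298 / 88.4 = 3.371 mg/dL
Patient A: CrCl = (140 − 77) × 64.5 / (72 × 3.371) × 0.85 = 4063.5 / 242.71 × 0.85 ≈ 14.2 mL/min
Patient B: SCr = 76 / 88.4 = 0.86 mg/dL
Patient B: CrCl = (140 − 51) × 55.1 / (72 × 0.86) × 0.85 = 4903.9 / 61.92 × 0.85 ≈ 67.3 mL/min
|14.2 − 67.3| = 53.1 mL/min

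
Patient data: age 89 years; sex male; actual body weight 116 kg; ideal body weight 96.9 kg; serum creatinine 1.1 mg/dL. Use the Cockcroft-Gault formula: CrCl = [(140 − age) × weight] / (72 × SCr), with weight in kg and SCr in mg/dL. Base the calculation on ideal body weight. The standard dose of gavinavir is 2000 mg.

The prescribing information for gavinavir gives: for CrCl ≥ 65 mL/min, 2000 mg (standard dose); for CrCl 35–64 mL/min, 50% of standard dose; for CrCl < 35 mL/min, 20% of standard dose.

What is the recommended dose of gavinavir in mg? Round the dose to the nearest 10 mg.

1000 mg

CrCl = (140 − 89) × 96.9 / (72 × 1.1) = 4941.9 / 79.20 ≈ 62.4 mL/min
CrCl ≈ 62 mL/min → bracket 35–64 mL/min.
50% of 2000 mg = 1000 mg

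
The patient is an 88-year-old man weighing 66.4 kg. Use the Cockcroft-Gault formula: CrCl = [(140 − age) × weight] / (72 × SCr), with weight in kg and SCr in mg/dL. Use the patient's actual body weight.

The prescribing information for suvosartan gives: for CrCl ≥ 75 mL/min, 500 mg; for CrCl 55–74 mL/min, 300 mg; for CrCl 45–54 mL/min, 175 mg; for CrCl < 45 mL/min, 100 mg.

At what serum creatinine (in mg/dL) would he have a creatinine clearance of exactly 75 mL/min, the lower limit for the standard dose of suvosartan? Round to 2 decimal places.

Standard dose requires CrCl ≥ 75 mL/min.
Set (140 − 88) × 66.4 / (72 × SCr) = 75
SCr = (140 − 88) × 66.4 / (72 × 75) = 0.639 mg/dL

0.64 mg/dL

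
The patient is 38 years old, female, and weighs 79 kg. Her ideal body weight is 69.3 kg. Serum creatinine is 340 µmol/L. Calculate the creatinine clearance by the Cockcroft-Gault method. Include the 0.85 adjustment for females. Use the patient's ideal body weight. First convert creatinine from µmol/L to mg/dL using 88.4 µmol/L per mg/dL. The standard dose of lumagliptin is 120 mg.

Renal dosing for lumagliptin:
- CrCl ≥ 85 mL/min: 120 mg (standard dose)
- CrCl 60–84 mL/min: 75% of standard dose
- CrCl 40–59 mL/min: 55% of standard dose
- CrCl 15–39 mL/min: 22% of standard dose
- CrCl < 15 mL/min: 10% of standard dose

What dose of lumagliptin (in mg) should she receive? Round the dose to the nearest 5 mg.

SCr = 340 / 88.4 = 3.846 mg/dL
CrCl = (140 − 38) × 69.3 / (72 × 3.846) × 0.85 = 7068.6 / 276.91 × 0.85 ≈ 21.7 mL/min
CrCl ≈ 22 mL/min → bracket 15–39 mL/min.
22% of 120 mg = 26.4 mg → 25 mg

25 mg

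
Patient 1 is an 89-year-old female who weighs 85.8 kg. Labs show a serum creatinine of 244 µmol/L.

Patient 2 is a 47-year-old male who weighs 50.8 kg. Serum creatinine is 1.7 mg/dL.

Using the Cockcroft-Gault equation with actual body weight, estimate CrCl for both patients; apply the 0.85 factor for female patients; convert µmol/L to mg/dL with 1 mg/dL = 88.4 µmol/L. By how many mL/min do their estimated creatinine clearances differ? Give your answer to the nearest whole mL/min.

Patient 1: SCr = 244 / 88.4 = 2.76 mg/dL
Patient 1: CrCl = (140 − 89) × 85.8 / (72 × 2.76) × 0.85 = 4375.8 / 198.72 × 0.85 ≈ 18.7 mL/min
Patient 2: CrCl = (140 − 47) × 50.8 / (72 × 1.7) = 4724.4 / 122.40 ≈ 38.6 mL/min
|18.7 − 38.6| = 19.9 mL/min

20 mL/min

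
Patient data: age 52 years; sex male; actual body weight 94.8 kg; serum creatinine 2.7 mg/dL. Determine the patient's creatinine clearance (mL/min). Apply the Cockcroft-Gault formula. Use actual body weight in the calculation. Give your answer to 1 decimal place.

42.9 mL/min

CrCl = (140 − 52) × 94.8 / (72 × 2.7) = 8342.4 / 194.40 ≈ 42.9 mL/min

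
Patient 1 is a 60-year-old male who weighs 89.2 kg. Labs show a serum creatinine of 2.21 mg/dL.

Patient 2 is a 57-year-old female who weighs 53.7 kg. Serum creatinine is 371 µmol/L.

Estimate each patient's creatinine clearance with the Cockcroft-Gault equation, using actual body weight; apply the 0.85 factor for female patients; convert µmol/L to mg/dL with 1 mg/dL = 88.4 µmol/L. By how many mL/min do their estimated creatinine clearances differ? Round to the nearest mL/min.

32 mL/min

Patient 1: CrCl = (140 − 60) × 89.2 / (72 × 2.21) = 7136.0 / 159.12 ≈ 44.8 mL/min
Patient 2: SCr = 371 / 88.4 = 4.197 mg/dL
Patient 2: CrCl = (140 − 57) × 53.7 / (72 × 4.197) × 0.85 = 4457.1 / 302.18 × 0.85 ≈ 12.5 mL/min
|44.8 − 12.5| = 32.3 mL/min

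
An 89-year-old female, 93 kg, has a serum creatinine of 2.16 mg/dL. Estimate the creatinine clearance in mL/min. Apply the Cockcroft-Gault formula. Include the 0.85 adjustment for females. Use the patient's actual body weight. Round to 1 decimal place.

CrCl = (140 − 89) × 93 / (72 × 2.16) × 0.85 = 4743.0 / 155.52 × 0.85 ≈ 25.9 mL/min

25.9 mL/min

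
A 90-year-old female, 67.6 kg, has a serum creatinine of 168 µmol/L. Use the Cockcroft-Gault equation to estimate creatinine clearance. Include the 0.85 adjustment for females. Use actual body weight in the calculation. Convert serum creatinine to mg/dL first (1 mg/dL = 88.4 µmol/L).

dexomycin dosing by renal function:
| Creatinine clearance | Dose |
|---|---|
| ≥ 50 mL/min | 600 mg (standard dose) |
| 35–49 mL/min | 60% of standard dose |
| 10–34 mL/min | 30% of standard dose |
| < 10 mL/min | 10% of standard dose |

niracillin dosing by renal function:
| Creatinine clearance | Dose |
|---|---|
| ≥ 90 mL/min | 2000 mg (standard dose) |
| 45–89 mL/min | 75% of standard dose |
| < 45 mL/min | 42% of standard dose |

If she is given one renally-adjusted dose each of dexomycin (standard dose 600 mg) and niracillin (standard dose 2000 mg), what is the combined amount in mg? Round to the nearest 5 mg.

SCr = 168 / 88.4 = 1.9 mg/dL
CrCl = (140 − 90) × 67.6 / (72 × 1.9) × 0.85 = 3380.0 / 136.80 × 0.85 ≈ 21.0 mL/min
CrCl ≈ 21 mL/min.
dexomycin: 10–34 mL/min → 30% of 600 mg = 180 mg.
niracillin: < 45 mL/min → 42% of 2000 mg = 840 mg.
Total = 180 + 840 = 1020 mg.

1020 mg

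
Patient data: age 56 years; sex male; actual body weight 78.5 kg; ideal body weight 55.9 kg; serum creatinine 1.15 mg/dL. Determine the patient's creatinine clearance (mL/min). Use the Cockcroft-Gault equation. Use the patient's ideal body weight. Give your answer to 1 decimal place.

CrCl = (140 − 56) × 55.9 / (72 × 1.15) = 4695.6 / 82.80 ≈ 56.7 mL/min

56.7 mL/min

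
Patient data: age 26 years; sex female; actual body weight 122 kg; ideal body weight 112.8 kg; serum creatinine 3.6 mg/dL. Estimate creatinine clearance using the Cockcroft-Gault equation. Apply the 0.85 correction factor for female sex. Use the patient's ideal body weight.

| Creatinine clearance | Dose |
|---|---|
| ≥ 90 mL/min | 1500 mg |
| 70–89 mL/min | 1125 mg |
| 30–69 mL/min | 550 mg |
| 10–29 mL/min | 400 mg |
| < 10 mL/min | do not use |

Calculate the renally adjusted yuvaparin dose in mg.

550 mg

CrCl = (140 − 26) × 112.8 / (72 × 3.6) × 0.85 = 12859.2 / 259.20 × 0.85 ≈ 42.2 mL/min
CrCl ≈ 42 mL/min → bracket 30–69 mL/min.
Dose for this bracket: 550 mg.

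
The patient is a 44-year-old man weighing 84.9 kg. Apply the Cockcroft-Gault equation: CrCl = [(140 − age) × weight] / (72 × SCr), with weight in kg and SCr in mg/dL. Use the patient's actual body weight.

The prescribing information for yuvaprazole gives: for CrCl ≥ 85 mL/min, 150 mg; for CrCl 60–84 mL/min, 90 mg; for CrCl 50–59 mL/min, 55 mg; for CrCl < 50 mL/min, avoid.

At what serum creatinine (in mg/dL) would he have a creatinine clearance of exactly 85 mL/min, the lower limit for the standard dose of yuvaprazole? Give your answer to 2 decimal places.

1.33 mg/dL

Standard dose requires CrCl ≥ 85 mL/min.
Set (140 − 44) × 84.9 / (72 × SCr) = 85
SCr = (140 − 44) × 84.9 / (72 × 85) = 1.332 mg/dL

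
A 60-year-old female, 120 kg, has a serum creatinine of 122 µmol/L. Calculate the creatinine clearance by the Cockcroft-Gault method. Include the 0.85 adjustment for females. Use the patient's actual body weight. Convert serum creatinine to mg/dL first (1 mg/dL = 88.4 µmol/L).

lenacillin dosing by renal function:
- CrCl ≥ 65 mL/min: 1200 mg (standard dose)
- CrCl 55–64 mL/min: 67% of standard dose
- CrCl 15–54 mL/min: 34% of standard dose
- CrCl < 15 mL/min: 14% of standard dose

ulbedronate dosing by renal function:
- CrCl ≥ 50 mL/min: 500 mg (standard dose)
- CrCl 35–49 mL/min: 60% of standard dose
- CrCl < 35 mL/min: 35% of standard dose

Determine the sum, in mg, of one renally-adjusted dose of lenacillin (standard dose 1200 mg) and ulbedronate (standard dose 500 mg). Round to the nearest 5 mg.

SCr = 122 / 88.4 = 1.38 mg/dL
CrCl = (140 − 60) × 120 / (72 × 1.38) × 0.85 = 9600.0 / 99.36 × 0.85 ≈ 82.1 mL/min
CrCl ≈ 82 mL/min.
lenacillin: ≥ 65 mL/min → 100% of 1200 mg = 1200 mg.
ulbedronate: ≥ 50 mL/min → 100% of 500 mg = 500 mg.
Total = 1200 + 500 = 1700 mg.

1700 mg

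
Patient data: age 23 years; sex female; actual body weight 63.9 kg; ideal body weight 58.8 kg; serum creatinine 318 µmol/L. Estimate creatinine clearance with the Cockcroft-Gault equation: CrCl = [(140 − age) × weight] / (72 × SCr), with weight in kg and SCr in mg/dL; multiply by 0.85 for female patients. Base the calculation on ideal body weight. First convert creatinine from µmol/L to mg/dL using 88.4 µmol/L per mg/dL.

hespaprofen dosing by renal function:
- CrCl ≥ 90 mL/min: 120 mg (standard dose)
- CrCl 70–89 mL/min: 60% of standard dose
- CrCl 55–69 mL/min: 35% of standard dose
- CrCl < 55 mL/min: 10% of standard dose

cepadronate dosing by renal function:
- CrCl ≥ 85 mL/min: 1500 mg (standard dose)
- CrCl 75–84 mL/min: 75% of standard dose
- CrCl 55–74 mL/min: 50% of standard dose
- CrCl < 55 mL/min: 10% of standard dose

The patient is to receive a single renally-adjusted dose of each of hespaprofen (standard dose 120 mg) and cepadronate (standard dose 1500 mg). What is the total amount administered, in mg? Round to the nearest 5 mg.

160 mg

SCr = 318 / 88.4 = 3.597 mg/dL
CrCl = (140 − 23) × 58.8 / (72 × 3.597) × 0.85 = 6879.6 / 258.98 × 0.85 ≈ 22.6 mL/min
CrCl ≈ 23 mL/min.
hespaprofen: < 55 mL/min → 10% of 120 mg = 12 mg.
cepadronate: < 55 mL/min → 10% of 1500 mg = 150 mg.
Total = 12 + 150 = 162 mg.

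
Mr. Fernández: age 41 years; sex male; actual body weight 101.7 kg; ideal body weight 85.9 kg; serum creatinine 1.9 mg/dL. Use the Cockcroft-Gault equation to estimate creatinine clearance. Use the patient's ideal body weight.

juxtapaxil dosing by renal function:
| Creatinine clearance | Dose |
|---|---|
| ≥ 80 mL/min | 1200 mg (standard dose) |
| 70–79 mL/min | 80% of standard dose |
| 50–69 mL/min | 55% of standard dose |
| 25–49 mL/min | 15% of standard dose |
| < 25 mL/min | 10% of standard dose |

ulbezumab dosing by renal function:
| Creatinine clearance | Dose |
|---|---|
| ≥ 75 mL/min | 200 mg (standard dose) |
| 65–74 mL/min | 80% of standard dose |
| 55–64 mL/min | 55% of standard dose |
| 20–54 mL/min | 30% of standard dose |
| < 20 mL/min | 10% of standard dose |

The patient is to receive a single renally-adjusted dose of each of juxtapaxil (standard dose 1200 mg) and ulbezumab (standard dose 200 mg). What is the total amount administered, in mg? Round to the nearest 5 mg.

770 mg

CrCl = (140 − 41) × 85.9 / (72 × 1.9) = 8504.1 / 136.80 ≈ 62.2 mL/min
CrCl ≈ 62 mL/min.
juxtapaxil: 50–69 mL/min → 55% of 1200 mg = 660 mg.
ulbezumab: 55–64 mL/min → 55% of 200 mg = 110 mg.
Total = 660 + 110 = 770 mg.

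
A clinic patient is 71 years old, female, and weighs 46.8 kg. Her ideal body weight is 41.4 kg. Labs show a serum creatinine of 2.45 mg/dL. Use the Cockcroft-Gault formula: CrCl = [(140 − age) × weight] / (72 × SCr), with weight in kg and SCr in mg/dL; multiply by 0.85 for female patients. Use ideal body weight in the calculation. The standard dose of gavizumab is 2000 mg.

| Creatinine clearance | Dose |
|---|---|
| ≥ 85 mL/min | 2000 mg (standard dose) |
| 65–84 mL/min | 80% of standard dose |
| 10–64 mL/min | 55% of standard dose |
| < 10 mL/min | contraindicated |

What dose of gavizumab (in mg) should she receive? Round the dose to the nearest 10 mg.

1100 mg

CrCl = (140 − 71) × 41.4 / (72 × 2.45) × 0.85 = 2856.6 / 176.40 × 0.85 ≈ 13.8 mL/min
CrCl ≈ 14 mL/min → bracket 10–64 mL/min.
55% of 2000 mg = 1100 mg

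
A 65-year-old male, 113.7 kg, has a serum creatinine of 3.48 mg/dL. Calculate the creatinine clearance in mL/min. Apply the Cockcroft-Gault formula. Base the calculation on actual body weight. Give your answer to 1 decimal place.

34.0 mL/min

CrCl = (140 − 65) × 113.7 / (72 × 3.48) = 8527.5 / 250.56 ≈ 34.0 mL/min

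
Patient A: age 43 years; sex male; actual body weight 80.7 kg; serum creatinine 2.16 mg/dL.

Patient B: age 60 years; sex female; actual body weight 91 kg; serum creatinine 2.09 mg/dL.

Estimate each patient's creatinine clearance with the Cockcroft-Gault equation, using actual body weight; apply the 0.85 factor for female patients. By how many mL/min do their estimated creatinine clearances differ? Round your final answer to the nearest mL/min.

9 mL/min

Patient A: CrCl = (140 − 43) × 80.7 / (72 × 2.16) = 7827.9 / 155.52 ≈ 50.3 mL/min
Patient B: CrCl = (140 − 60) × 91 / (72 × 2.09) × 0.85 = 7280.0 / 150.48 × 0.85 ≈ 41.1 mL/min
|50.3 − 41.1| = 9.2 mL/min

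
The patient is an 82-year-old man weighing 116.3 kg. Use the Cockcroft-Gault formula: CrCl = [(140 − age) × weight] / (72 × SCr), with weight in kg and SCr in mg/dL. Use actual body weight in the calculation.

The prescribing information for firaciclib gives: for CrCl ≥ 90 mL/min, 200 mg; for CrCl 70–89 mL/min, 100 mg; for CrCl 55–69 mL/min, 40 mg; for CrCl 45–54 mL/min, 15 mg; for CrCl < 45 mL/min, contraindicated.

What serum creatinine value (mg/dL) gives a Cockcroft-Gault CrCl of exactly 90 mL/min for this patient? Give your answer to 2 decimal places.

1.04 mg/dL

Standard dose requires CrCl ≥ 90 mL/min.
Set (140 − 82) × 116.3 / (72 × SCr) = 90
SCr = (140 − 82) × 116.3 / (72 × 90) = 1.041 mg/dL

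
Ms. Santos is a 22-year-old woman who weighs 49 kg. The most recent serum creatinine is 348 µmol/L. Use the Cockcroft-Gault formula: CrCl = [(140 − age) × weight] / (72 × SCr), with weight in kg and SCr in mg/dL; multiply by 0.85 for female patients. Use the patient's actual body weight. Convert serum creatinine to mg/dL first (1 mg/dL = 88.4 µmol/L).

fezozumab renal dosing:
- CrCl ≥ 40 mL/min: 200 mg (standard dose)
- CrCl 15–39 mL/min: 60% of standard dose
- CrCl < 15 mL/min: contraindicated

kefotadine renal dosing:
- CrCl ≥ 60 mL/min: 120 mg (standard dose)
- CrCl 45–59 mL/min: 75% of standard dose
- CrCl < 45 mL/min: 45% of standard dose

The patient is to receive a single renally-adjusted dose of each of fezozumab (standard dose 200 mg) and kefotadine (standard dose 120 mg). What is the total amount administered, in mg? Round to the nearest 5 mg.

SCr = 348 / 88.4 = 3.937 mg/dL
CrCl = (140 − 22) × 49 / (72 × 3.937) × 0.85 = 5782.0 / 283.46 × 0.85 ≈ 17.3 mL/min
CrCl ≈ 17 mL/min.
fezozumab: 15–39 mL/min → 60% of 200 mg = 120 mg.
kefotadine: < 45 mL/min → 45% of 120 mg = 54 mg.
Total = 120 + 54 = 174 mg.

175 mg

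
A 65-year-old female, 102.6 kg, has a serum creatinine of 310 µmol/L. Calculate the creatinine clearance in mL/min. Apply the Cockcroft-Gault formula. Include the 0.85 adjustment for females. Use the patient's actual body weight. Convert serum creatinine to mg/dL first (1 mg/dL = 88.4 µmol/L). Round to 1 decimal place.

SCr = 310 / 88.4 = 3.507 mg/dL
CrCl = (140 − 65) × 102.6 / (72 × 3.507) × 0.85 = 7695.0 / 252.50 × 0.85 ≈ 25.9 mL/min

25.9 mL/min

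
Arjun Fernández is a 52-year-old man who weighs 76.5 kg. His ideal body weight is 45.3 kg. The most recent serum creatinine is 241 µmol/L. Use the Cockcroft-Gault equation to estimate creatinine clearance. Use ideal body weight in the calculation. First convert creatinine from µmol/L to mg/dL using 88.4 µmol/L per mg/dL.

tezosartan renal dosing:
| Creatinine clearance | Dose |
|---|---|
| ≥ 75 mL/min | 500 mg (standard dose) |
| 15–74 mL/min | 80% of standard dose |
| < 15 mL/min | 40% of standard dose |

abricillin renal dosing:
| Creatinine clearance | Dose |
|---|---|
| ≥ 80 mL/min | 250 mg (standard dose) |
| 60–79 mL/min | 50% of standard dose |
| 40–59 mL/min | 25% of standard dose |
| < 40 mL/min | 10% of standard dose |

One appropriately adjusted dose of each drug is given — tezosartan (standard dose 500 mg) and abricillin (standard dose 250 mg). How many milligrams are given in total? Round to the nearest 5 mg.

SCr = 241 / 88.4 = 2.726 mg/dL
CrCl = (140 − 52) × 45.3 / (72 × 2.726) = 3986.4 / 196.27 ≈ 20.3 mL/min
CrCl ≈ 20 mL/min.
tezosartan: 15–74 mL/min → 80% of 500 mg = 400 mg.
abricillin: < 40 mL/min → 10% of 250 mg = 25 mg.
Total = 400 + 25 = 425 mg.

425 mg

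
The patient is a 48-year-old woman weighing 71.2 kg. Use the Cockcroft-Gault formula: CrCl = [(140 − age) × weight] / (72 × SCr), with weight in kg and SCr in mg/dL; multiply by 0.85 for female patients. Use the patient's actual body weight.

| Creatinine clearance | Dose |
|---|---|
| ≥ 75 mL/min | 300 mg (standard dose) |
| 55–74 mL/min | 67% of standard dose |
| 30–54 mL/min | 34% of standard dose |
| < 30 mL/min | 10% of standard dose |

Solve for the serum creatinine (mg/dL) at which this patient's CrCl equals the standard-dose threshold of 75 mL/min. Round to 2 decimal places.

1.03 mg/dL

Standard dose requires CrCl ≥ 75 mL/min.
Set (140 − 48) × 71.2 × 0.85 / (72 × SCr) = 75
SCr = (140 − 48) × 71.2 × 0.85 / (72 × 75) = 1.031 mg/dL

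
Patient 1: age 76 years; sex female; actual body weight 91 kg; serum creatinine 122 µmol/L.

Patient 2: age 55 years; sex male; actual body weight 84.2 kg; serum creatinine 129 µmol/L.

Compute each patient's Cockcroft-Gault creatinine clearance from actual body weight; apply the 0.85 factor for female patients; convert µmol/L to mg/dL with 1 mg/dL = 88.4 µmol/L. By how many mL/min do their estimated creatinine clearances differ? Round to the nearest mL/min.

18 mL/min

Patient 1: SCr = 122 / 88.4 = 1.38 mg/dL
Patient 1: CrCl = (140 − 76) × 91 / (72 × 1.38) × 0.85 = 5824.0 / 99.36 × 0.85 ≈ 49.8 mL/min
Patient 2: SCr = 129 / 88.4 = 1.459 mg/dL
Patient 2: CrCl = (140 − 55) × 84.2 / (72 × 1.459) = 7157.0 / 105.05 ≈ 68.1 mL/min
|49.8 − 68.1| = 18.3 mL/min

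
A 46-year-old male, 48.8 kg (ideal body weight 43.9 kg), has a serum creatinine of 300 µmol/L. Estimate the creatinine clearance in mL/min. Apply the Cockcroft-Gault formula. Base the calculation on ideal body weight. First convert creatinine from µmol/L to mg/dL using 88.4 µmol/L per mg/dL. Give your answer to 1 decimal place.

SCr = 300 / 88.4 = 3.394 mg/dL
CrCl = (140 − 46) × 43.9 / (72 × 3.394) = 4126.6 / 244.37 ≈ 16.9 mL/min

16.9 mL/min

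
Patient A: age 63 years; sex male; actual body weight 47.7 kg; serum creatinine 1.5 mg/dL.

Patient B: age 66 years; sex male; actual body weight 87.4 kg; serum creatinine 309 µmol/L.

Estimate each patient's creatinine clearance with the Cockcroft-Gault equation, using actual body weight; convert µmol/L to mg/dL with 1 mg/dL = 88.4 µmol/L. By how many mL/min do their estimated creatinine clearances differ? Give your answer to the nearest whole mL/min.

8 mL/min

Patient A: CrCl = (140 − 63) × 47.7 / (72 × 1.5) = 3672.9 / 108.00 ≈ 34.0 mL/min
Patient B: SCr = 309 / 88.4 = 3.495 mg/dL
Patient B: CrCl = (140 − 66) × 87.4 / (72 × 3.495) = 6467.6 / 251.64 ≈ 25.7 mL/min
|34.0 − 25.7| = 8.3 mL/min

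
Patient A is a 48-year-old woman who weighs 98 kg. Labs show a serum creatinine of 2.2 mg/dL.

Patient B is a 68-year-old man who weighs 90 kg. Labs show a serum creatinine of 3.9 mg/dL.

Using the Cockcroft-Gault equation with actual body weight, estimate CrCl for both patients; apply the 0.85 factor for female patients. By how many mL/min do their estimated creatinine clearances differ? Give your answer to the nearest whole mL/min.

Patient A: CrCl = (140 − 48) × 98 / (72 × 2.2) × 0.85 = 9016.0 / 158.40 × 0.85 ≈ 48.4 mL/min
Patient B: CrCl = (140 − 68) × 90 / (72 × 3.9) = 6480.0 / 280.80 ≈ 23.1 mL/min
|48.4 − 23.1| = 25.3 mL/min

25 mL/min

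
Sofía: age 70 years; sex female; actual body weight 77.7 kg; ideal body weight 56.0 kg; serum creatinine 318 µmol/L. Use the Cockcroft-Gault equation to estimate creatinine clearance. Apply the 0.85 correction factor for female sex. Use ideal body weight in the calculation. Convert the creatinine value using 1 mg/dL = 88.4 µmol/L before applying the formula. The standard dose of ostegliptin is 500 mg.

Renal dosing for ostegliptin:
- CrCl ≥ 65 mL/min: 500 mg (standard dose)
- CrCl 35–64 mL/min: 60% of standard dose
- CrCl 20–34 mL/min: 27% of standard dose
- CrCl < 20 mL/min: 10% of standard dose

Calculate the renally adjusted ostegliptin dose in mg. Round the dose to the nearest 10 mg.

50 mg

SCr = 318 / 88.4 = 3.597 mg/dL
CrCl = (140 − 70) × 56 / (72 × 3.597) × 0.85 = 3920.0 / 258.98 × 0.85 ≈ 12.9 mL/min
CrCl ≈ 13 mL/min → bracket < 20 mL/min.
10% of 500 mg = 50 mg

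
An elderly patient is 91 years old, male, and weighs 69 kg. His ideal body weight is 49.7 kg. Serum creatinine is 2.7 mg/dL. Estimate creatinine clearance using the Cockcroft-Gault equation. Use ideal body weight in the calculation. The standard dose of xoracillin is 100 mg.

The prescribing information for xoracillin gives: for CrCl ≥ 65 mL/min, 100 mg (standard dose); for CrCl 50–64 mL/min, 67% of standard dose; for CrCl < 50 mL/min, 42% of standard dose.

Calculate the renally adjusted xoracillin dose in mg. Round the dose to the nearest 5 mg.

40 mg

CrCl = (140 − 91) × 49.7 / (72 × 2.7) = 2435.3 / 194.40 ≈ 12.5 mL/min
CrCl ≈ 13 mL/min → bracket < 50 mL/min.
42% of 100 mg = 42 mg → 40 mg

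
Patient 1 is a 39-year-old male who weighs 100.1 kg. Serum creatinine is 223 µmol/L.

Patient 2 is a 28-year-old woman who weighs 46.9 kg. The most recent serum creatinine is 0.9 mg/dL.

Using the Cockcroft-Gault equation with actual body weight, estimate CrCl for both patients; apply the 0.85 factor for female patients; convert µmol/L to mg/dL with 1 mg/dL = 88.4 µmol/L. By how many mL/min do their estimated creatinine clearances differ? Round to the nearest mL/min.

13 mL/min

Patient 1: SCr = 223 / 88.4 = 2.523 mg/dL
Patient 1: CrCl = (140 − 39) × 100.1 / (72 × 2.523) = 10110.1 / 181.66 ≈ 55.7 mL/min
Patient 2: CrCl = (140 − 28) × 46.9 / (72 × 0.9) × 0.85 = 5252.8 / 64.80 × 0.85 ≈ 68.9 mL/min
|55.7 − 68.9| = 13.2 mL/min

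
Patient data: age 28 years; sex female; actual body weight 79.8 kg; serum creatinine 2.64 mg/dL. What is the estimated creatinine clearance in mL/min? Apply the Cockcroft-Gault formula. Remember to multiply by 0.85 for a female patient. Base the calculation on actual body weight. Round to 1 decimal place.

CrCl = (140 − 28) × 79.8 / (72 × 2.64) × 0.85 = 8937.6 / 190.08 × 0.85 ≈ 40.0 mL/min

40.0 mL/min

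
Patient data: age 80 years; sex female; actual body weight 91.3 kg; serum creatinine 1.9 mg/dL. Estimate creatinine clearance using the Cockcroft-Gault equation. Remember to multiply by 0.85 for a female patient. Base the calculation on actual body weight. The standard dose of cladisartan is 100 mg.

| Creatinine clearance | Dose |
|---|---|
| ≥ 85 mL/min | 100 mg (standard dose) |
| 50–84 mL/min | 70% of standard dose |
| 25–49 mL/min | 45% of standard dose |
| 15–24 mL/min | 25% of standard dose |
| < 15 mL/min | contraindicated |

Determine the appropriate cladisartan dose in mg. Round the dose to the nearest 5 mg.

45 mg

CrCl = (140 − 80) × 91.3 / (72 × 1.9) × 0.85 = 5478.0 / 136.80 × 0.85 ≈ 34.0 mL/min
CrCl ≈ 34 mL/min → bracket 25–49 mL/min.
45% of 100 mg = 45 mg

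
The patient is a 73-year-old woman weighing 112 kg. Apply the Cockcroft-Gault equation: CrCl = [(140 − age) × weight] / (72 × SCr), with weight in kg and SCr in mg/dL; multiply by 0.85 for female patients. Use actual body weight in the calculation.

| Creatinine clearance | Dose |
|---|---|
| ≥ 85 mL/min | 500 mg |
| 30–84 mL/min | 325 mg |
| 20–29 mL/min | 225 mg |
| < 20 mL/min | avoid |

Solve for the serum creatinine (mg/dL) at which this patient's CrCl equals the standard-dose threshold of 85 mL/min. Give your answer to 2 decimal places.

1.04 mg/dL

Standard dose requires CrCl ≥ 85 mL/min.
Set (140 − 73) × 112 × 0.85 / (72 × SCr) = 85
SCr = (140 − 73) × 112 × 0.85 / (72 × 85) = 1.042 mg/dL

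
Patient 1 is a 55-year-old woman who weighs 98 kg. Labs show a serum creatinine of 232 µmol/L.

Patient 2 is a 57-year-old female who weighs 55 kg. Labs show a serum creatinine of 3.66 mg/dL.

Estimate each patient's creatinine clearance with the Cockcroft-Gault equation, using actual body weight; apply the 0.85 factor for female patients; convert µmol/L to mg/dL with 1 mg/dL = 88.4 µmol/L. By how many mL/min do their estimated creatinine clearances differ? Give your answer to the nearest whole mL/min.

Patient 1: SCr = 232 / 88.4 = 2.624 mg/dL
Patient 1: CrCl = (140 − 55) × 98 / (72 × 2.624) × 0.85 = 8330.0 / 188.93 × 0.85 ≈ 37.5 mL/min
Patient 2: CrCl = (140 − 57) × 55 / (72 × 3.66) × 0.85 = 4565.0 / 263.52 × 0.85 ≈ 14.7 mL/min
|37.5 − 14.7| = 22.8 mL/min

23 mL/min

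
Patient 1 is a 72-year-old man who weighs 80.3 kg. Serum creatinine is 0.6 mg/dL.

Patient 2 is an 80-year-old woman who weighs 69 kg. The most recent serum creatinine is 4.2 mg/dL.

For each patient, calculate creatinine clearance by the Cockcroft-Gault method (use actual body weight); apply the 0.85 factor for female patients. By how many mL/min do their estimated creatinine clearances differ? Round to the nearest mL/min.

115 mL/min

Patient 1: CrCl = (140 − 72) × 80.3 / (72 × 0.6) = 5460.4 / 43.20 ≈ 126.4 mL/min
Patient 2: CrCl = (140 − 80) × 69 / (72 × 4.2) × 0.85 = 4140.0 / 302.40 × 0.85 ≈ 11.6 mL/min
|126.4 − 11.6| = 114.8 mL/min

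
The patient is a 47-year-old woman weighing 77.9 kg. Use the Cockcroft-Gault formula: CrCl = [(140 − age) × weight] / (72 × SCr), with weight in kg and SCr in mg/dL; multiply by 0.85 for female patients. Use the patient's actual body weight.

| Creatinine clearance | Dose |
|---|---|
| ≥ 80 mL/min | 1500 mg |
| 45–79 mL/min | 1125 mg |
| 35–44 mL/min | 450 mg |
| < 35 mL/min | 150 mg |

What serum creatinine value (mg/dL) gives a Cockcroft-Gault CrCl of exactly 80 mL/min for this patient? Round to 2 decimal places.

1.07 mg/dL

Standard dose requires CrCl ≥ 80 mL/min.
Set (140 − 47) × 77.9 × 0.85 / (72 × SCr) = 80
SCr = (140 − 47) × 77.9 × 0.85 / (72 × 80) = 1.069 mg/dL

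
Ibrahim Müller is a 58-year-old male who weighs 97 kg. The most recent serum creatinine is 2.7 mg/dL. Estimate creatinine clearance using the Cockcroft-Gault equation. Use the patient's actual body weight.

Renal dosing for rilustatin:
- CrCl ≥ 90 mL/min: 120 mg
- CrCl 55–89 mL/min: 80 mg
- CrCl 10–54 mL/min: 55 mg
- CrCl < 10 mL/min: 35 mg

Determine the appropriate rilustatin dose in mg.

55 mg

CrCl = (140 − 58) × 97 / (72 × 2.7) = 7954.0 / 194.40 ≈ 40.9 mL/min
CrCl ≈ 41 mL/min → bracket 10–54 mL/min.
Dose for this bracket: 55 mg.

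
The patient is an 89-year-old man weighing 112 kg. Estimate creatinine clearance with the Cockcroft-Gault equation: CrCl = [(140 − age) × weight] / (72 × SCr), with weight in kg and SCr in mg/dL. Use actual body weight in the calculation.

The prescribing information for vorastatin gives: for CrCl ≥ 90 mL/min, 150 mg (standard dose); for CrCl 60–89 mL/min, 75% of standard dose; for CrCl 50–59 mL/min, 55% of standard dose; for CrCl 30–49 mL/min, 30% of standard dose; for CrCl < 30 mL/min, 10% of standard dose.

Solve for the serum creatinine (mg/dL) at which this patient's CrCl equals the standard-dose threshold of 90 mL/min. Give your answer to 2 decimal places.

Standard dose requires CrCl ≥ 90 mL/min.
Set (140 − 89) × 112 / (72 × SCr) = 90
SCr = (140 − 89) × 112 / (72 × 90) = 0.881 mg/dL

0.88 mg/dL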